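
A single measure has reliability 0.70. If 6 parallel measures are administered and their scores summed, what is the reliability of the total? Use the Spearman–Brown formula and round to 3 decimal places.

0.933

ρ_k = kρ / (1 + (k−1)ρ) = 6·0.70 / (1 + 5·0.70) = 4.200 / 4.500 = 0.933.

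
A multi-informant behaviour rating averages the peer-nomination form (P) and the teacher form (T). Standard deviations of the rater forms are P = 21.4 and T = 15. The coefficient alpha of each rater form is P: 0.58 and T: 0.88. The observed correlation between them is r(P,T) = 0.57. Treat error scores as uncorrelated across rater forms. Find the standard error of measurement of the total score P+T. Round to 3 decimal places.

14.810

Var(total) = 682.96 + 365.94 = 1048.9.
True-score variance = 463.617 + 365.94 = 829.557, so reliability = 0.7909.
Error variance = 1048.9 − 829.557 = 219.343; SEM = √219.343 = 14.810.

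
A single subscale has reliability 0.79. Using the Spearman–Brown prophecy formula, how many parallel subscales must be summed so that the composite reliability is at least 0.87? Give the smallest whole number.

2

k ≥ ρ*(1−ρ₁)/(ρ₁(1−ρ*)) = 0.87·0.21 / (0.79·0.13) = 1.779.
Smallest integer k = 2.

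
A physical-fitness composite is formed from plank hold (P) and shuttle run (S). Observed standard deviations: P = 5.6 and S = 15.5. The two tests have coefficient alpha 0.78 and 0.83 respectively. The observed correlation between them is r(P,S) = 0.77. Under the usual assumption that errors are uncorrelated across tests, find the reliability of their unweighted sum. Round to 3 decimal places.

Var(P+S) = 5.6² + 15.5² + 2·[5.6·15.5·0.77] = 271.61 + 133.672 = 405.282.
Because errors are independent across components, Cov(Tᵢ,Tⱼ) = Cov(Xᵢ,Xⱼ); the off-diagonal part of the true-score variance is the same as above.
True-score variance = [5.6²·0.78 + 15.5²·0.83] + 133.672 = 223.868 + 133.672 = 357.54.
Reliability = 357.54 / 405.282 = 0.882.

0.882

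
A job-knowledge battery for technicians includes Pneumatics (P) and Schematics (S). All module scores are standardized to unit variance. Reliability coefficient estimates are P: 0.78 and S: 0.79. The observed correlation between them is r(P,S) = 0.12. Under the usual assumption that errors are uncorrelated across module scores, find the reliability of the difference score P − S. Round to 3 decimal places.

Var(P−S) = 1 + 1 − 2·0.12 = 2 − 0.24 = 1.76.
Under uncorrelated errors the observed covariances equal the true-score covariances, so only the own-variance terms attenuate.
True-score variance = [0.78 + 0.79] − 0.24 = 1.57 − 0.24 = 1.33.
Reliability = 1.33 / 1.76 = 0.756.

0.756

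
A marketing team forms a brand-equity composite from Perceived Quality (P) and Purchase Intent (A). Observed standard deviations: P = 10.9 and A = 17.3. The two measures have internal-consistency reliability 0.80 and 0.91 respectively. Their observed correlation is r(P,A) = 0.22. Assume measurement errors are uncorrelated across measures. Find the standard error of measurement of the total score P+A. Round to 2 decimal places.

Var(total) = 418.1 + 82.9708 = 501.071.
True-score variance = 367.402 + 82.9708 = 450.373, so reliability = 0.8988.
Error variance = 501.071 − 450.373 = 50.6981; SEM = √50.6981 = 7.12.

7.12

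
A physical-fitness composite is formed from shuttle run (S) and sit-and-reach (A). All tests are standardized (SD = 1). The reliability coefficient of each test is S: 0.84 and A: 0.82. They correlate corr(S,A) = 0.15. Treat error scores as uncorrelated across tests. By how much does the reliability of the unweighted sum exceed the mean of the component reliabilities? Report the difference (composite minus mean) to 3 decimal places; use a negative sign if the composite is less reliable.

0.022

Var(sum) = 2 + 0.3 = 2.3; true-score variance = 1.66 + 0.3 = 1.96; composite reliability = 0.8522.
Mean component reliability = 0.8300.
Difference = 0.8522 − 0.8300 = 0.022.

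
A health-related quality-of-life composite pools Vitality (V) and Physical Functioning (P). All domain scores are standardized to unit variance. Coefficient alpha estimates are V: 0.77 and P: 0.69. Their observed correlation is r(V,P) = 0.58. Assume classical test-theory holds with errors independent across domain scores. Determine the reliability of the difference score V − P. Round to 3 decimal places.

Var(V−P) = 1 + 1 − 2·0.58 = 2 − 1.16 = 0.84.
Because errors are independent across components, Cov(Tᵢ,Tⱼ) = Cov(Xᵢ,Xⱼ); the off-diagonal part of the true-score variance is the same as above.
True-score variance = [0.77 + 0.69] − 1.16 = 1.46 − 1.16 = 0.3.
Reliability = 0.3 / 0.84 = 0.357.

0.357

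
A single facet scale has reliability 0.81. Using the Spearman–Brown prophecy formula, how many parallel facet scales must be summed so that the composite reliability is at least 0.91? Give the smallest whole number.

k ≥ ρ*(1−ρ₁)/(ρ₁(1−ρ*)) = 0.91·0.19 / (0.81·0.09) = 2.372.
Smallest integer k = 3.

3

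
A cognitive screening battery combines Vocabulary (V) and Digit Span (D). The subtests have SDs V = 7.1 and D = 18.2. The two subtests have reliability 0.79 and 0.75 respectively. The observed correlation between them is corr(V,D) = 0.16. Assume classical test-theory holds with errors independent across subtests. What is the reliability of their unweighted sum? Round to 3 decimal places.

Var(V+D) = 7.1² + 18.2² + 2·[7.1·18.2·0.16] = 381.65 + 41.3504 = 423.
With uncorrelated errors the cross-covariances are all true-score covariance, so they carry over unchanged; only the diagonal terms shrink to ρᵢσᵢ².
True-score variance = [7.1²·0.79 + 18.2²·0.75] + 41.3504 = 288.254 + 41.3504 = 329.604.
Reliability = 329.604 / 423 = 0.779.

0.779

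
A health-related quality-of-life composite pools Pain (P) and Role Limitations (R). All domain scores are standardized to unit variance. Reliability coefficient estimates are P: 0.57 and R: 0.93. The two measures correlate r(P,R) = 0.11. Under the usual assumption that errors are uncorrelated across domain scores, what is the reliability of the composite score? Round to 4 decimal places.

0.7748

Var(P+R) = 2 + 2·[0.11] = 2 + 0.22 = 2.22.
With uncorrelated errors the cross-covariances are all true-score covariance, so they carry over unchanged; only the diagonal terms shrink to ρᵢσᵢ².
True-score variance = [0.57 + 0.93] + 0.22 = 1.5 + 0.22 = 1.72.
Reliability = 1.72 / 2.22 = 0.7748.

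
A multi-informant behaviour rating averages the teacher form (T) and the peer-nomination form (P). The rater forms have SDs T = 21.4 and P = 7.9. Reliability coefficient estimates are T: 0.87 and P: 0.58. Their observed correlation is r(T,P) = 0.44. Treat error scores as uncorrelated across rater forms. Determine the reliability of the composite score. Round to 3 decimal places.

0.872

Var(T+P) = 21.4² + 7.9² + 2·[21.4·7.9·0.44] = 520.37 + 148.773 = 669.143.
With uncorrelated errors the cross-covariances are all true-score covariance, so they carry over unchanged; only the diagonal terms shrink to ρᵢσᵢ².
True-score variance = [21.4²·0.87 + 7.9²·0.58] + 148.773 = 434.623 + 148.773 = 583.396.
Reliability = 583.396 / 669.143 = 0.872.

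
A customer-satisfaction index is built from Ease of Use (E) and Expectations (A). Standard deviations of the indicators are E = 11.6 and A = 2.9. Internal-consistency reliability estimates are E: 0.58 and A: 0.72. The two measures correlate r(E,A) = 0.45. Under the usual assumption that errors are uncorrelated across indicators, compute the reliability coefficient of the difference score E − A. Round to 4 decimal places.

Var(E−A) = 11.6² + 2.9² − 2·11.6·2.9·0.45 = 142.97 − 30.276 = 112.694.
Because errors are independent across components, Cov(Tᵢ,Tⱼ) = Cov(Xᵢ,Xⱼ); the off-diagonal part of the true-score variance is the same as above.
True-score variance = [11.6²·0.58 + 2.9²·0.72] − 30.276 = 84.1 − 30.276 = 53.824.
Reliability = 53.824 / 112.694 = 0.4776.

0.4776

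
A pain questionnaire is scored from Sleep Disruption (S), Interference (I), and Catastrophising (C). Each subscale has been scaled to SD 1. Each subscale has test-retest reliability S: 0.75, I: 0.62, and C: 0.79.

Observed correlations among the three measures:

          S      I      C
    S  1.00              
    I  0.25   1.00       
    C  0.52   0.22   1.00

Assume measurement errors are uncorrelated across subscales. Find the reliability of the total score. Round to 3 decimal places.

0.831

Var(S+I+C) = 3 + 2·[0.25 + 0.52 + 0.22] = 3 + 1.98 = 4.98.
Because errors are independent across components, Cov(Tᵢ,Tⱼ) = Cov(Xᵢ,Xⱼ); the off-diagonal part of the true-score variance is the same as above.
True-score variance = [0.75 + 0.62 + 0.79] + 1.98 = 2.16 + 1.98 = 4.14.
Reliability = 4.14 / 4.98 = 0.831.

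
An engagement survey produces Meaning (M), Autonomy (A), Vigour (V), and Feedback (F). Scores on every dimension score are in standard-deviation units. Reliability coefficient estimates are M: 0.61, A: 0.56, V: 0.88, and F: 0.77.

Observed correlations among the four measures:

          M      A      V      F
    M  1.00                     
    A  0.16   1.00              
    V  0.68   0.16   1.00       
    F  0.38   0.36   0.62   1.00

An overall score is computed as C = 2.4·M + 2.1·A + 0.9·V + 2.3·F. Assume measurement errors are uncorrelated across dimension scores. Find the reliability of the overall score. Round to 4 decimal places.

Var(C) = 2.4² + 2.1² + 0.9² + 2.3² + 2·[5.04·0.16 + 2.16·0.68 + 5.52·0.38 + 1.89·0.16 + 4.83·0.36 + 2.07·0.62] = 16.27 + 15.3948 = 31.6648.
Because errors are independent across components, Cov(Tᵢ,Tⱼ) = Cov(Xᵢ,Xⱼ); the off-diagonal part of the true-score variance is the same as above.
True-score variance = [2.4²·0.61 + 2.1²·0.56 + 0.9²·0.88 + 2.3²·0.77] + 15.3948 = 10.7693 + 15.3948 = 26.1641.
Reliability = 26.1641 / 31.6648 = 0.8263.

0.8263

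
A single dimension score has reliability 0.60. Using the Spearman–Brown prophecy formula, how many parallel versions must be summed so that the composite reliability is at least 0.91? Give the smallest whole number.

k ≥ ρ*(1−ρ₁)/(ρ₁(1−ρ*)) = 0.91·0.40 / (0.60·0.09) = 6.741.
Smallest integer k = 7.

7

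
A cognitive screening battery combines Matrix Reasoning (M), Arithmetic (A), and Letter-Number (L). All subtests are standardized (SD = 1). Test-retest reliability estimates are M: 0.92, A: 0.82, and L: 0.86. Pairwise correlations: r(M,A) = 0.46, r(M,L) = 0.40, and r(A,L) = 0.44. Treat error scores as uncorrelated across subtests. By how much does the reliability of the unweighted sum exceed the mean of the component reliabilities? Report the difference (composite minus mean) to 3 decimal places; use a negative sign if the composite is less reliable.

0.062

Var(sum) = 3 + 2.6 = 5.6; true-score variance = 2.6 + 2.6 = 5.2; composite reliability = 0.9286.
Mean component reliability = 0.8667.
Difference = 0.9286 − 0.8667 = 0.062.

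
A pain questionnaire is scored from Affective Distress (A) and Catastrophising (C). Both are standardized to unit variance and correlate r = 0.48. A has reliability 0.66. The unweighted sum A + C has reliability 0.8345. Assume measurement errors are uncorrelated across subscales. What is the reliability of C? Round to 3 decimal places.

0.850

Var(A+C) = 2 + 2·0.48 = 2.960.
True-score variance = ρ_A + ρ_C + 2·0.48, so 0.8345 = (0.66 + ρ_C + 0.96) / 2.960.
ρ_C = 0.8345·2.960 − 0.66 − 0.96 = 0.850.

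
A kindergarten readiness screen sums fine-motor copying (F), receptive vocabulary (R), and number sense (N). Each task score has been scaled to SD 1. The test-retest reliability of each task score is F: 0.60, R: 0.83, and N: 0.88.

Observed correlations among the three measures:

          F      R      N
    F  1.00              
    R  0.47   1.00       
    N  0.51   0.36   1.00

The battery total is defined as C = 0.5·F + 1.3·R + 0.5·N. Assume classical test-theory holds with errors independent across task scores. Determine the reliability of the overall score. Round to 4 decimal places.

Var(C) = 0.5² + 1.3² + 0.5² + 2·[0.65·0.47 + 0.25·0.51 + 0.65·0.36] = 2.19 + 1.334 = 3.524.
Under uncorrelated errors the observed covariances equal the true-score covariances, so only the own-variance terms attenuate.
True-score variance = [0.5²·0.60 + 1.3²·0.83 + 0.5²·0.88] + 1.334 = 1.7727 + 1.334 = 3.1067.
Reliability = 3.1067 / 3.524 = 0.8816.

0.8816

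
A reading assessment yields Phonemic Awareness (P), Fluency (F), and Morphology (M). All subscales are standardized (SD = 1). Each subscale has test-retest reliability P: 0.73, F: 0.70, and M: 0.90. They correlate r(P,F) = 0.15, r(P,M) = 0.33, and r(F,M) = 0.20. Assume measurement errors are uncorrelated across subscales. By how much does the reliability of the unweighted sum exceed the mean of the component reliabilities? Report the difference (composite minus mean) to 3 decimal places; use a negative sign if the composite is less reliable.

Var(sum) = 3 + 1.36 = 4.36; true-score variance = 2.33 + 1.36 = 3.69; composite reliability = 0.8463.
Mean component reliability = 0.7767.
Difference = 0.8463 − 0.7767 = 0.070.

0.070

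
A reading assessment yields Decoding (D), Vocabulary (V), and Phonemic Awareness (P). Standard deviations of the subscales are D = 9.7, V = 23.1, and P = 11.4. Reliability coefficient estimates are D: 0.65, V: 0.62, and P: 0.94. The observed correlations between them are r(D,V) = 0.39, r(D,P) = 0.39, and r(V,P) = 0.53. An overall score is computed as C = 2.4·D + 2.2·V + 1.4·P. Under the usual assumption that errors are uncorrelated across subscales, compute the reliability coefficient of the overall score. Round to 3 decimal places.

0.782

Var(C) = 2.4²·9.7² + 2.2²·23.1² + 1.4²·11.4² + 2·[5.28·9.7·23.1·0.39 + 3.36·9.7·11.4·0.39 + 3.08·23.1·11.4·0.53] = 3379.35 + 2072.37 = 5451.72.
Under uncorrelated errors the observed covariances equal the true-score covariances, so only the own-variance terms attenuate.
True-score variance = [2.4²·9.7²·0.65 + 2.2²·23.1²·0.62 + 1.4²·11.4²·0.94] + 2072.37 = 2192.97 + 2072.37 = 4265.34.
Reliability = 4265.34 / 5451.72 = 0.782.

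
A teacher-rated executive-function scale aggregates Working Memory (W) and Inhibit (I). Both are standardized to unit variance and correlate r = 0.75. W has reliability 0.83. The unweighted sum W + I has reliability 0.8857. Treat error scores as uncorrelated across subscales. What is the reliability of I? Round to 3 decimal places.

Var(W+I) = 2 + 2·0.75 = 3.500.
True-score variance = ρ_W + ρ_I + 2·0.75, so 0.8857 = (0.83 + ρ_I + 1.50) / 3.500.
ρ_I = 0.8857·3.500 − 0.83 − 1.50 = 0.770.

0.770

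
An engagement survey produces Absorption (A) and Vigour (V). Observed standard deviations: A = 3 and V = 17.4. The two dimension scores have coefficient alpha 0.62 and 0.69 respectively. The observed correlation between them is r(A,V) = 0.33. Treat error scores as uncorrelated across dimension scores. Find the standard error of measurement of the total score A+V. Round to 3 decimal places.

9.863

Var(total) = 311.76 + 34.452 = 346.212.
True-score variance = 214.484 + 34.452 = 248.936, so reliability = 0.7190.
Error variance = 346.212 − 248.936 = 97.2756; SEM = √97.2756 = 9.863.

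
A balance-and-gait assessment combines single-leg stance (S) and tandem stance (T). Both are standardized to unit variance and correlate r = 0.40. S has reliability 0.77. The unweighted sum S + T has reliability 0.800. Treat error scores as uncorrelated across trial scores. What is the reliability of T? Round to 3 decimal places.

Var(S+T) = 2 + 2·0.40 = 2.800.
True-score variance = ρ_S + ρ_T + 2·0.40, so 0.800 = (0.77 + ρ_T + 0.80) / 2.800.
ρ_T = 0.800·2.800 − 0.77 − 0.80 = 0.670.

0.670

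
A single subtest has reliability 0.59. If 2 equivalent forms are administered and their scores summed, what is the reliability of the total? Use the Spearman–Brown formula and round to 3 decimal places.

0.742

ρ_k = kρ / (1 + (k−1)ρ) = 2·0.59 / (1 + 1·0.59) = 1.180 / 1.590 = 0.742.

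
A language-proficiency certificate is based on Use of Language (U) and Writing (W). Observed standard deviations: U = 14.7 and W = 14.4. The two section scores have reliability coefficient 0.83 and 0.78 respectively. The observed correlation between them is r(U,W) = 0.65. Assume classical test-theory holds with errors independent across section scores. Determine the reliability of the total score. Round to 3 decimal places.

0.882

Var(U+W) = 14.7² + 14.4² + 2·[14.7·14.4·0.65] = 423.45 + 275.184 = 698.634.
Under uncorrelated errors the observed covariances equal the true-score covariances, so only the own-variance terms attenuate.
True-score variance = [14.7²·0.83 + 14.4²·0.78] + 275.184 = 341.096 + 275.184 = 616.28.
Reliability = 616.28 / 698.634 = 0.882.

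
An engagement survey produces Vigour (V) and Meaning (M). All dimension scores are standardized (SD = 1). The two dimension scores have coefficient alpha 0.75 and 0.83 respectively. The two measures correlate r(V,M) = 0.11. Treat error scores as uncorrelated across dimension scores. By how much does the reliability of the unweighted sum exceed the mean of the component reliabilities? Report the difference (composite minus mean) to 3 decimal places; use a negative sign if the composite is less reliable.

Var(sum) = 2 + 0.22 = 2.22; true-score variance = 1.58 + 0.22 = 1.8; composite reliability = 0.8108.
Mean component reliability = 0.7900.
Difference = 0.8108 − 0.7900 = 0.021.

0.021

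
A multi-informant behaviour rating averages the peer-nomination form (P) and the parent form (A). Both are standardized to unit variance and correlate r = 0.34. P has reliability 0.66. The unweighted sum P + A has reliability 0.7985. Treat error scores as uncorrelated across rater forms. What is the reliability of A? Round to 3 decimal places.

Var(P+A) = 2 + 2·0.34 = 2.680.
True-score variance = ρ_P + ρ_A + 2·0.34, so 0.7985 = (0.66 + ρ_A + 0.68) / 2.680.
ρ_A = 0.7985·2.680 − 0.66 − 0.68 = 0.800.

0.800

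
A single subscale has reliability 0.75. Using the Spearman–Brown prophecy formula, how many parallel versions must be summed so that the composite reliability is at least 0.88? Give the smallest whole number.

k ≥ ρ*(1−ρ₁)/(ρ₁(1−ρ*)) = 0.88·0.25 / (0.75·0.12) = 2.444.
Smallest integer k = 3.

3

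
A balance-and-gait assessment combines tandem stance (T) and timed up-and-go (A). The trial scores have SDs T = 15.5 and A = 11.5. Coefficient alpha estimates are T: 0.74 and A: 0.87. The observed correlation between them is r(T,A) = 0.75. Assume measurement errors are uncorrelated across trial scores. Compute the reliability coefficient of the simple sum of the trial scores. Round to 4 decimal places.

Var(T+A) = 15.5² + 11.5² + 2·[15.5·11.5·0.75] = 372.5 + 267.375 = 639.875.
Under uncorrelated errors the observed covariances equal the true-score covariances, so only the own-variance terms attenuate.
True-score variance = [15.5²·0.74 + 11.5²·0.87] + 267.375 = 292.842 + 267.375 = 560.217.
Reliability = 560.217 / 639.875 = 0.8755.

0.8755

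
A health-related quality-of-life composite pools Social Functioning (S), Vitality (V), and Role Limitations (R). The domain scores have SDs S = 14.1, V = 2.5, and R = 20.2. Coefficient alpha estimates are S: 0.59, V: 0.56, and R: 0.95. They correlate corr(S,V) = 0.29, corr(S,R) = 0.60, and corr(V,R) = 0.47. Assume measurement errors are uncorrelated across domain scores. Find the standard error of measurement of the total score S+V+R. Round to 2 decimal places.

Var(total) = 613.1 + 409.699 = 1022.8.
True-score variance = 508.436 + 409.699 = 918.135, so reliability = 0.8977.
Error variance = 1022.8 − 918.135 = 104.664; SEM = √104.664 = 10.23.

10.23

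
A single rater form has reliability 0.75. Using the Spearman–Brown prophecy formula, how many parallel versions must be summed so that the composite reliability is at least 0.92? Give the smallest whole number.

k ≥ ρ*(1−ρ₁)/(ρ₁(1−ρ*)) = 0.92·0.25 / (0.75·0.08) = 3.833.
Smallest integer k = 4.

4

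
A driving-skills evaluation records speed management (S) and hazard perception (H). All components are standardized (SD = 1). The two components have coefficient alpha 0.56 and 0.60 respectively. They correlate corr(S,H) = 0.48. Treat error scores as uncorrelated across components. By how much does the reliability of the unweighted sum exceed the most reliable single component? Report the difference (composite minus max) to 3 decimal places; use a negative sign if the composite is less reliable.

Var(sum) = 2 + 0.96 = 2.96; true-score variance = 1.16 + 0.96 = 2.12; composite reliability = 0.7162.
Max component reliability = 0.6000.
Difference = 0.7162 − 0.6000 = 0.116.

0.116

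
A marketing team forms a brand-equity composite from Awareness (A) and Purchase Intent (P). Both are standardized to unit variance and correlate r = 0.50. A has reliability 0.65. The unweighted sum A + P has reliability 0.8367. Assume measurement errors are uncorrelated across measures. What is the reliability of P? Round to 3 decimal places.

0.860

Var(A+P) = 2 + 2·0.50 = 3.000.
True-score variance = ρ_A + ρ_P + 2·0.50, so 0.8367 = (0.65 + ρ_P + 1.00) / 3.000.
ρ_P = 0.8367·3.000 − 0.65 − 1.00 = 0.860.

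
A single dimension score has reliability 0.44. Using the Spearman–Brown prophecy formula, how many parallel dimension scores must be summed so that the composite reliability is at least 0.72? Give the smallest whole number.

4

k ≥ ρ*(1−ρ₁)/(ρ₁(1−ρ*)) = 0.72·0.56 / (0.44·0.28) = 3.273.
Smallest integer k = 4.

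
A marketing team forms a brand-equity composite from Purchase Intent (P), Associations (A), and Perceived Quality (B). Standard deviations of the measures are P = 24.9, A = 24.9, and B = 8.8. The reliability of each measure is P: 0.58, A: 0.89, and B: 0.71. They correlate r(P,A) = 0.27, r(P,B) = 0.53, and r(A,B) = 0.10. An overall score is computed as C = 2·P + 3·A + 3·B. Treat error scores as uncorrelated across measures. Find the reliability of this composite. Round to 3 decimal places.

0.852

Var(C) = 2²·24.9² + 3²·24.9² + 3²·8.8² + 2·[6·24.9·24.9·0.27 + 6·24.9·8.8·0.53 + 9·24.9·8.8·0.10] = 8757.09 + 3796.85 = 12553.9.
Under uncorrelated errors the observed covariances equal the true-score covariances, so only the own-variance terms attenuate.
True-score variance = [2²·24.9²·0.58 + 3²·24.9²·0.89 + 3²·8.8²·0.71] + 3796.85 = 6899.54 + 3796.85 = 10696.4.
Reliability = 10696.4 / 12553.9 = 0.852.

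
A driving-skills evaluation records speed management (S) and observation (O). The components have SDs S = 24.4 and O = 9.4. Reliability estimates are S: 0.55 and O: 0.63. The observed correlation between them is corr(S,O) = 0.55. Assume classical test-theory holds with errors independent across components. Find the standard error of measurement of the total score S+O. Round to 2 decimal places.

Var(total) = 683.72 + 252.296 = 936.016.
True-score variance = 383.115 + 252.296 = 635.411, so reliability = 0.6788.
Error variance = 936.016 − 635.411 = 300.605; SEM = √300.605 = 17.34.

17.34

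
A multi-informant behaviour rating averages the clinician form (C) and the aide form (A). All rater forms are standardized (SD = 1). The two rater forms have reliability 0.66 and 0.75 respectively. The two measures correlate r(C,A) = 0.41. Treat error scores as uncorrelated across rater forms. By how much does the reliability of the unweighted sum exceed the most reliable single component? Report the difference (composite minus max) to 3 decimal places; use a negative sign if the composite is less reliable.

Var(sum) = 2 + 0.82 = 2.82; true-score variance = 1.41 + 0.82 = 2.23; composite reliability = 0.7908.
Max component reliability = 0.7500.
Difference = 0.7908 − 0.7500 = 0.041.

0.041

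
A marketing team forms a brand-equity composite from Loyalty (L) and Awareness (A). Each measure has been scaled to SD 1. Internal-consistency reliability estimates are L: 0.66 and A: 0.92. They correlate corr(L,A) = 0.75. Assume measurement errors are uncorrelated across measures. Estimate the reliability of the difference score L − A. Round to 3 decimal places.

Var(L−A) = 1 + 1 − 2·0.75 = 2 − 1.5 = 0.5.
With uncorrelated errors the cross-covariances are all true-score covariance, so they carry over unchanged; only the diagonal terms shrink to ρᵢσᵢ².
True-score variance = [0.66 + 0.92] − 1.5 = 1.58 − 1.5 = 0.08.
Reliability = 0.08 / 0.5 = 0.160.

0.160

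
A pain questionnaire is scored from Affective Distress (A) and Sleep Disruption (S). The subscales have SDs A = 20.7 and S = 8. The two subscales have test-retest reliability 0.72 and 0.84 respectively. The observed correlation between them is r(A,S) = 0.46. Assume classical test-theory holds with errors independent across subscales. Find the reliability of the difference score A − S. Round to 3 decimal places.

0.617

Var(A−S) = 20.7² + 8² − 2·20.7·8·0.46 = 492.49 − 152.352 = 340.138.
Under uncorrelated errors the observed covariances equal the true-score covariances, so only the own-variance terms attenuate.
True-score variance = [20.7²·0.72 + 8²·0.84] − 152.352 = 362.273 − 152.352 = 209.921.
Reliability = 209.921 / 340.138 = 0.617.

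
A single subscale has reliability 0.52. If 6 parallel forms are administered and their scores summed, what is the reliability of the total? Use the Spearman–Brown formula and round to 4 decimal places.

ρ_k = kρ / (1 + (k−1)ρ) = 6·0.52 / (1 + 5·0.52) = 3.120 / 3.600 = 0.8667.

0.8667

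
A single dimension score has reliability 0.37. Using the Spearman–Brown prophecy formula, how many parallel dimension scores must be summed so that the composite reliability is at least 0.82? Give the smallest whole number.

k ≥ ρ*(1−ρ₁)/(ρ₁(1−ρ*)) = 0.82·0.63 / (0.37·0.18) = 7.757.
Smallest integer k = 8.

8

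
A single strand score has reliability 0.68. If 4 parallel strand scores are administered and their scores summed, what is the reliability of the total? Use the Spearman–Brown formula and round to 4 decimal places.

0.8947

ρ_k = kρ / (1 + (k−1)ρ) = 4·0.68 / (1 + 3·0.68) = 2.720 / 3.040 = 0.8947.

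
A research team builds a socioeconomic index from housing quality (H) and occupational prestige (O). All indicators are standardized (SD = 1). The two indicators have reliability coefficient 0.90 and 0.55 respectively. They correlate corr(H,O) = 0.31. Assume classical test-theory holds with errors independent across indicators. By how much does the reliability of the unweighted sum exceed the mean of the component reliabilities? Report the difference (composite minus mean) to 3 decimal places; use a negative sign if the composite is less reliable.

0.065

Var(sum) = 2 + 0.62 = 2.62; true-score variance = 1.45 + 0.62 = 2.07; composite reliability = 0.7901.
Mean component reliability = 0.7250.
Difference = 0.7901 − 0.7250 = 0.065.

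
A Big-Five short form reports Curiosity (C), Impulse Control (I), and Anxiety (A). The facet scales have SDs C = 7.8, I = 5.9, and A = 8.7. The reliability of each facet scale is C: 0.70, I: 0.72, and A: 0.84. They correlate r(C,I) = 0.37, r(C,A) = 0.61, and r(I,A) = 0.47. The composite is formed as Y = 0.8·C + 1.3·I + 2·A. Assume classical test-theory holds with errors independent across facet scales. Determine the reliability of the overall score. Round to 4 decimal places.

Var(Y) = 0.8²·7.8² + 1.3²·5.9² + 2²·8.7² + 2·[1.04·7.8·5.9·0.37 + 1.6·7.8·8.7·0.61 + 2.6·5.9·8.7·0.47] = 400.526 + 293.33 = 693.857.
Under uncorrelated errors the observed covariances equal the true-score covariances, so only the own-variance terms attenuate.
True-score variance = [0.8²·7.8²·0.70 + 1.3²·5.9²·0.72 + 2²·8.7²·0.84] + 293.33 = 323.932 + 293.33 = 617.262.
Reliability = 617.262 / 693.857 = 0.8896.

0.8896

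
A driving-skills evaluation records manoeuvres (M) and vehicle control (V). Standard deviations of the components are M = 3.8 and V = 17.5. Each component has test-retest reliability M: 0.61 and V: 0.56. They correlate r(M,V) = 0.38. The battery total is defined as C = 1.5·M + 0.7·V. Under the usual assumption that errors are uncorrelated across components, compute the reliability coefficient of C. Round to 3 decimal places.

Var(C) = 1.5²·3.8² + 0.7²·17.5² + 2·[1.05·3.8·17.5·0.38] = 182.552 + 53.067 = 235.619.
Under uncorrelated errors the observed covariances equal the true-score covariances, so only the own-variance terms attenuate.
True-score variance = [1.5²·3.8²·0.61 + 0.7²·17.5²·0.56] + 53.067 = 103.854 + 53.067 = 156.921.
Reliability = 156.921 / 235.619 = 0.666.

0.666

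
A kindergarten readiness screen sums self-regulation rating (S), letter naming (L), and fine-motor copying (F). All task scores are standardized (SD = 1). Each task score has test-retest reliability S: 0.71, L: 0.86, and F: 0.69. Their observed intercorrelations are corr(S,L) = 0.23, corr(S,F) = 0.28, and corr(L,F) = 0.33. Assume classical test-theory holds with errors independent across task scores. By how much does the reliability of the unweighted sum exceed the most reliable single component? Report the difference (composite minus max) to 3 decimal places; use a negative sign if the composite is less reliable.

Var(sum) = 3 + 1.68 = 4.68; true-score variance = 2.26 + 1.68 = 3.94; composite reliability = 0.8419.
Max component reliability = 0.8600.
Difference = 0.8419 − 0.8600 = -0.018.

-0.018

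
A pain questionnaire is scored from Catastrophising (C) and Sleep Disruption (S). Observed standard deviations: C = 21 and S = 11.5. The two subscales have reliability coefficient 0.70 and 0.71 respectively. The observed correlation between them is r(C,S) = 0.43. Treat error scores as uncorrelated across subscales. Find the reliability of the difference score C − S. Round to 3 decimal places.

0.533

Var(C−S) = 21² + 11.5² − 2·21·11.5·0.43 = 573.25 − 207.69 = 365.56.
With uncorrelated errors the cross-covariances are all true-score covariance, so they carry over unchanged; only the diagonal terms shrink to ρᵢσᵢ².
True-score variance = [21²·0.70 + 11.5²·0.71] − 207.69 = 402.597 − 207.69 = 194.907.
Reliability = 194.907 / 365.56 = 0.533.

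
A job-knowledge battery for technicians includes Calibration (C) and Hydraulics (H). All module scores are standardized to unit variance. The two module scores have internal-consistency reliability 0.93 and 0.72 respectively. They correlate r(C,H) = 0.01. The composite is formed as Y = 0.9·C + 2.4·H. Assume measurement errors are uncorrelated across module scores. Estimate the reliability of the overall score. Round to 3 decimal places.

Var(Y) = 0.9² + 2.4² + 2·[2.16·0.01] = 6.57 + 0.0432 = 6.6132.
With uncorrelated errors the cross-covariances are all true-score covariance, so they carry over unchanged; only the diagonal terms shrink to ρᵢσᵢ².
True-score variance = [0.9²·0.93 + 2.4²·0.72] + 0.0432 = 4.9005 + 0.0432 = 4.9437.
Reliability = 4.9437 / 6.6132 = 0.748.

0.748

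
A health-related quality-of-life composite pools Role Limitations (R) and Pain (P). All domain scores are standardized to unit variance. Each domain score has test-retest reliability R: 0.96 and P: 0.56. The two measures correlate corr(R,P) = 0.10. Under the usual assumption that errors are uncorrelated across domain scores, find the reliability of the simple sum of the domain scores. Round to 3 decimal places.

0.782

Var(R+P) = 2 + 2·[0.10] = 2 + 0.2 = 2.2.
Under uncorrelated errors the observed covariances equal the true-score covariances, so only the own-variance terms attenuate.
True-score variance = [0.96 + 0.56] + 0.2 = 1.52 + 0.2 = 1.72.
Reliability = 1.72 / 2.2 = 0.782.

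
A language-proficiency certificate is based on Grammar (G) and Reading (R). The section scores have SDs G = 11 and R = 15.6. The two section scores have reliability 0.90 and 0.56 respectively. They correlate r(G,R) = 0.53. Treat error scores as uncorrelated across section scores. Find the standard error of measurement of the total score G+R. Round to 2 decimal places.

10.92

Var(total) = 364.36 + 181.896 = 546.256.
True-score variance = 245.182 + 181.896 = 427.078, so reliability = 0.7818.
Error variance = 546.256 − 427.078 = 119.178; SEM = √119.178 = 10.92.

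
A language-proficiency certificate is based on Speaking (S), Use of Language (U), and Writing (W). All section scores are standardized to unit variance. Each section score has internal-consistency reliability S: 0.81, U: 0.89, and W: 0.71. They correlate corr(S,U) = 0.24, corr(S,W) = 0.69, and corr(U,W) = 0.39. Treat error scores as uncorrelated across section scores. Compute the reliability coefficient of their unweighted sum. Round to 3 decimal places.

0.895

Var(S+U+W) = 3 + 2·[0.24 + 0.69 + 0.39] = 3 + 2.64 = 5.64.
Under uncorrelated errors the observed covariances equal the true-score covariances, so only the own-variance terms attenuate.
True-score variance = [0.81 + 0.89 + 0.71] + 2.64 = 2.41 + 2.64 = 5.05.
Reliability = 5.05 / 5.64 = 0.895.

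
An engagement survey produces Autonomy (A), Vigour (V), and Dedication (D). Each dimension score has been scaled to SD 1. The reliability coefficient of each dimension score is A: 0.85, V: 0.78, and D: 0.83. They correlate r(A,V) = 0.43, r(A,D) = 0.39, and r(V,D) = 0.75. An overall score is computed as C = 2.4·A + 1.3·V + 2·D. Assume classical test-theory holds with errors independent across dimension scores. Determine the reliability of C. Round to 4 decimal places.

Var(C) = 2.4² + 1.3² + 2² + 2·[3.12·0.43 + 4.8·0.39 + 2.6·0.75] = 11.45 + 10.3272 = 21.7772.
With uncorrelated errors the cross-covariances are all true-score covariance, so they carry over unchanged; only the diagonal terms shrink to ρᵢσᵢ².
True-score variance = [2.4²·0.85 + 1.3²·0.78 + 2²·0.83] + 10.3272 = 9.5342 + 10.3272 = 19.8614.
Reliability = 19.8614 / 21.7772 = 0.9120.

0.9120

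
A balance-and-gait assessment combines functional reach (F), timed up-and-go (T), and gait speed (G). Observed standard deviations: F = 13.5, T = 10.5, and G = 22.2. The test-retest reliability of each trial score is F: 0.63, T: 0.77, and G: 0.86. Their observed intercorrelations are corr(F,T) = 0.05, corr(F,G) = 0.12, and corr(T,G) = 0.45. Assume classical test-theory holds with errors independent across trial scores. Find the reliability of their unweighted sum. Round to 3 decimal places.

Var(F+T+G) = 13.5² + 10.5² + 22.2² + 2·[13.5·10.5·0.05 + 13.5·22.2·0.12 + 10.5·22.2·0.45] = 785.34 + 295.893 = 1081.23.
With uncorrelated errors the cross-covariances are all true-score covariance, so they carry over unchanged; only the diagonal terms shrink to ρᵢσᵢ².
True-score variance = [13.5²·0.63 + 10.5²·0.77 + 22.2²·0.86] + 295.893 = 623.552 + 295.893 = 919.445.
Reliability = 919.445 / 1081.23 = 0.850.

0.850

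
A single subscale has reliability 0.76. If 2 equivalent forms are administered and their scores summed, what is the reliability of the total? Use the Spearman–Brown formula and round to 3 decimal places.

0.864

ρ_k = kρ / (1 + (k−1)ρ) = 2·0.76 / (1 + 1·0.76) = 1.520 / 1.760 = 0.864.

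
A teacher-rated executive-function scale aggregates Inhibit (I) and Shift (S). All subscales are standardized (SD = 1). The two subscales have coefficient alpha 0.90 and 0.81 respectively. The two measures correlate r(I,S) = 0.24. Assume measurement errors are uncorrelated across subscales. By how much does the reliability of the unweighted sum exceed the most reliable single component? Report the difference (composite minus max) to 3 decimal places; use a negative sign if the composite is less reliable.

-0.017

Var(sum) = 2 + 0.48 = 2.48; true-score variance = 1.71 + 0.48 = 2.19; composite reliability = 0.8831.
Max component reliability = 0.9000.
Difference = 0.8831 − 0.9000 = -0.017.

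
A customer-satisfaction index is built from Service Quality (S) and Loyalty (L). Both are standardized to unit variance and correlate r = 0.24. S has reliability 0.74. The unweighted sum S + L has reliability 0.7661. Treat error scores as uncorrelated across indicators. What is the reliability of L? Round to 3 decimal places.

0.680

Var(S+L) = 2 + 2·0.24 = 2.480.
True-score variance = ρ_S + ρ_L + 2·0.24, so 0.7661 = (0.74 + ρ_L + 0.48) / 2.480.
ρ_L = 0.7661·2.480 − 0.74 − 0.48 = 0.680.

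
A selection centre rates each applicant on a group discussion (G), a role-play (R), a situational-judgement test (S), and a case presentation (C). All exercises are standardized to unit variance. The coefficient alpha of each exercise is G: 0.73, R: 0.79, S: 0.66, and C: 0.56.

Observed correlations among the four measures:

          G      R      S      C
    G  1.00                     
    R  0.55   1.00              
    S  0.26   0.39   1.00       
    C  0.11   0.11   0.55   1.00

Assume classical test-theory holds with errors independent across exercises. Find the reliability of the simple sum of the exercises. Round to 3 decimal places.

0.841

Var(G+R+S+C) = 4 + 2·[0.55 + 0.26 + 0.11 + 0.39 + 0.11 + 0.55] = 4 + 3.94 = 7.94.
Because errors are independent across components, Cov(Tᵢ,Tⱼ) = Cov(Xᵢ,Xⱼ); the off-diagonal part of the true-score variance is the same as above.
True-score variance = [0.73 + 0.79 + 0.66 + 0.56] + 3.94 = 2.74 + 3.94 = 6.68.
Reliability = 6.68 / 7.94 = 0.841.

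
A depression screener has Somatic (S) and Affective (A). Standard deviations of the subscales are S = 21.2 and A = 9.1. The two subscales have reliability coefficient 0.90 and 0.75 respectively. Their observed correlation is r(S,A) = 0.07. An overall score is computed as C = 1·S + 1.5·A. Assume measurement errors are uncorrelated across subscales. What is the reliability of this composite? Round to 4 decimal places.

Var(C) = 21.2² + 1.5²·9.1² + 2·[1.5·21.2·9.1·0.07] = 635.762 + 40.5132 = 676.276.
With uncorrelated errors the cross-covariances are all true-score covariance, so they carry over unchanged; only the diagonal terms shrink to ρᵢσᵢ².
True-score variance = [21.2²·0.90 + 1.5²·9.1²·0.75] + 40.5132 = 544.238 + 40.5132 = 584.751.
Reliability = 584.751 / 676.276 = 0.8647.

0.8647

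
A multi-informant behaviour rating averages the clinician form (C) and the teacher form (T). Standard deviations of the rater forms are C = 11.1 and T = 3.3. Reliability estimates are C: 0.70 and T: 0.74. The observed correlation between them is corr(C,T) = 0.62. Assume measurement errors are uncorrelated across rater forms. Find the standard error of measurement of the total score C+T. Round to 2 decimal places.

Var(total) = 134.1 + 45.4212 = 179.521.
True-score variance = 94.3056 + 45.4212 = 139.727, so reliability = 0.7783.
Error variance = 179.521 − 139.727 = 39.7944; SEM = √39.7944 = 6.31.

6.31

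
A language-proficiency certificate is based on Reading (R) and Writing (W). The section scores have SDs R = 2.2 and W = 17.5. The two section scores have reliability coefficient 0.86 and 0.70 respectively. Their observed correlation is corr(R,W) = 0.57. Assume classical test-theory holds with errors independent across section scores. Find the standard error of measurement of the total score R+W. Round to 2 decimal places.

Var(total) = 311.09 + 43.89 = 354.98.
True-score variance = 218.537 + 43.89 = 262.427, so reliability = 0.7393.
Error variance = 354.98 − 262.427 = 92.5526; SEM = √92.5526 = 9.62.

9.62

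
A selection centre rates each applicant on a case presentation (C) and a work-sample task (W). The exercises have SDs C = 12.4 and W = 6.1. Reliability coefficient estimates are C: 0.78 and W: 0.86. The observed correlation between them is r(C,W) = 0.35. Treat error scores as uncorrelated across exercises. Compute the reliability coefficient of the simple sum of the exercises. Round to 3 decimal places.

Var(C+W) = 12.4² + 6.1² + 2·[12.4·6.1·0.35] = 190.97 + 52.948 = 243.918.
With uncorrelated errors the cross-covariances are all true-score covariance, so they carry over unchanged; only the diagonal terms shrink to ρᵢσᵢ².
True-score variance = [12.4²·0.78 + 6.1²·0.86] + 52.948 = 151.933 + 52.948 = 204.881.
Reliability = 204.881 / 243.918 = 0.840.

0.840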